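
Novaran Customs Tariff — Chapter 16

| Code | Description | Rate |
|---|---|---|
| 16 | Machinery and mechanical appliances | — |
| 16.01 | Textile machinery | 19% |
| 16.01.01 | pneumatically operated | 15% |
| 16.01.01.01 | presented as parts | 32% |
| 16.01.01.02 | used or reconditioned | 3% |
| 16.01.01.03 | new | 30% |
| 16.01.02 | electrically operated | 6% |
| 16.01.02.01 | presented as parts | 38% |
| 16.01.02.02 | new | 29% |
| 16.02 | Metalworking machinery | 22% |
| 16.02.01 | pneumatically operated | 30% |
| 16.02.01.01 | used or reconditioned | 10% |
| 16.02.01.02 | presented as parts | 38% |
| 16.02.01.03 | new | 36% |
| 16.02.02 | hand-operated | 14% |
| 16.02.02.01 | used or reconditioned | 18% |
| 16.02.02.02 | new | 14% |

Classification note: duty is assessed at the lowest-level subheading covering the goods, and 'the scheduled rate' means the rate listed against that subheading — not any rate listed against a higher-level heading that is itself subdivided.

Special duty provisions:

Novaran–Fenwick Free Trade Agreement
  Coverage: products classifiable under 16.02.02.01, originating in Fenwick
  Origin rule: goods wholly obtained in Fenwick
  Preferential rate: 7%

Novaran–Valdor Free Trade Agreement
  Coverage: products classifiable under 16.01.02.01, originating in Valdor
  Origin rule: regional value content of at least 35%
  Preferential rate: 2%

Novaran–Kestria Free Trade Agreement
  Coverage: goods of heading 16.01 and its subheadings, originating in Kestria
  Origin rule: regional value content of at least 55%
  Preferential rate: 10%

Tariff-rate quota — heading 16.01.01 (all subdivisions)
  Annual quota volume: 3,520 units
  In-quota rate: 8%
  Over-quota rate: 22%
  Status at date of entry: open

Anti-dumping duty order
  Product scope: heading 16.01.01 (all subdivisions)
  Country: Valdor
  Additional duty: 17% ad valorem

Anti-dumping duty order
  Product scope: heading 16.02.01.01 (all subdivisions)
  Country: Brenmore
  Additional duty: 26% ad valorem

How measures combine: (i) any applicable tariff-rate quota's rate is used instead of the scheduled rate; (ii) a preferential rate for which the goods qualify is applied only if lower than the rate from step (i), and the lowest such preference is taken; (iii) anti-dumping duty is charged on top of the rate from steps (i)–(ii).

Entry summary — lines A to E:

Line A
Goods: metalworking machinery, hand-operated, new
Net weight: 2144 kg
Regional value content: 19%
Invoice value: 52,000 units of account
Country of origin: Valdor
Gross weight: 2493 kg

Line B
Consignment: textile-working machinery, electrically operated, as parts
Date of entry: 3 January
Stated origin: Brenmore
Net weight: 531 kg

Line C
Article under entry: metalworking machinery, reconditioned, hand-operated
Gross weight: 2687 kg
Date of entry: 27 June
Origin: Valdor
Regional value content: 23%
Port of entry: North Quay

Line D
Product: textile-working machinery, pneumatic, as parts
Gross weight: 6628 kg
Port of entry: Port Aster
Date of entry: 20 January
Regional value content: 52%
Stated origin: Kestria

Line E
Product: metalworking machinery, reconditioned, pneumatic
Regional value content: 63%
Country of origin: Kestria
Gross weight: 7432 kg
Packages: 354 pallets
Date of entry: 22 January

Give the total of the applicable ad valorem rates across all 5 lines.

Line A: metalworking → 16.02; hand-operated → 16.02.02; new → 16.02.02.02. Scheduled 14%. Valdor agreement on 16.01.02.01: 16.02.02.02 not covered. → 14%.
Line B: textile-working → 16.01; electrically operated → 16.01.02; as parts → 16.01.02.01. Scheduled 38%. No special measure applies. → 38%.
Line C: metalworking → 16.02; hand-operated → 16.02.02; reconditioned → 16.02.02.01. Scheduled 18%. Valdor agreement on 16.01.02.01: 16.02.02.01 not covered. → 18%.
Line D: textile-working → 16.01; pneumatic → 16.01.01; as parts → 16.01.01.01. Scheduled 32%. quota on 16.01.01 open → in-quota 8%; Kestria agreement on 16.01: RVC < 55%. → 8%.
Line E: metalworking → 16.02; pneumatic → 16.02.01; reconditioned → 16.02.01.01. Scheduled 10%. Kestria agreement on 16.01: 16.02.01.01 not covered. → 10%.
Sum: 14% + 38% + 18% + 8% + 10% = 88%.

88%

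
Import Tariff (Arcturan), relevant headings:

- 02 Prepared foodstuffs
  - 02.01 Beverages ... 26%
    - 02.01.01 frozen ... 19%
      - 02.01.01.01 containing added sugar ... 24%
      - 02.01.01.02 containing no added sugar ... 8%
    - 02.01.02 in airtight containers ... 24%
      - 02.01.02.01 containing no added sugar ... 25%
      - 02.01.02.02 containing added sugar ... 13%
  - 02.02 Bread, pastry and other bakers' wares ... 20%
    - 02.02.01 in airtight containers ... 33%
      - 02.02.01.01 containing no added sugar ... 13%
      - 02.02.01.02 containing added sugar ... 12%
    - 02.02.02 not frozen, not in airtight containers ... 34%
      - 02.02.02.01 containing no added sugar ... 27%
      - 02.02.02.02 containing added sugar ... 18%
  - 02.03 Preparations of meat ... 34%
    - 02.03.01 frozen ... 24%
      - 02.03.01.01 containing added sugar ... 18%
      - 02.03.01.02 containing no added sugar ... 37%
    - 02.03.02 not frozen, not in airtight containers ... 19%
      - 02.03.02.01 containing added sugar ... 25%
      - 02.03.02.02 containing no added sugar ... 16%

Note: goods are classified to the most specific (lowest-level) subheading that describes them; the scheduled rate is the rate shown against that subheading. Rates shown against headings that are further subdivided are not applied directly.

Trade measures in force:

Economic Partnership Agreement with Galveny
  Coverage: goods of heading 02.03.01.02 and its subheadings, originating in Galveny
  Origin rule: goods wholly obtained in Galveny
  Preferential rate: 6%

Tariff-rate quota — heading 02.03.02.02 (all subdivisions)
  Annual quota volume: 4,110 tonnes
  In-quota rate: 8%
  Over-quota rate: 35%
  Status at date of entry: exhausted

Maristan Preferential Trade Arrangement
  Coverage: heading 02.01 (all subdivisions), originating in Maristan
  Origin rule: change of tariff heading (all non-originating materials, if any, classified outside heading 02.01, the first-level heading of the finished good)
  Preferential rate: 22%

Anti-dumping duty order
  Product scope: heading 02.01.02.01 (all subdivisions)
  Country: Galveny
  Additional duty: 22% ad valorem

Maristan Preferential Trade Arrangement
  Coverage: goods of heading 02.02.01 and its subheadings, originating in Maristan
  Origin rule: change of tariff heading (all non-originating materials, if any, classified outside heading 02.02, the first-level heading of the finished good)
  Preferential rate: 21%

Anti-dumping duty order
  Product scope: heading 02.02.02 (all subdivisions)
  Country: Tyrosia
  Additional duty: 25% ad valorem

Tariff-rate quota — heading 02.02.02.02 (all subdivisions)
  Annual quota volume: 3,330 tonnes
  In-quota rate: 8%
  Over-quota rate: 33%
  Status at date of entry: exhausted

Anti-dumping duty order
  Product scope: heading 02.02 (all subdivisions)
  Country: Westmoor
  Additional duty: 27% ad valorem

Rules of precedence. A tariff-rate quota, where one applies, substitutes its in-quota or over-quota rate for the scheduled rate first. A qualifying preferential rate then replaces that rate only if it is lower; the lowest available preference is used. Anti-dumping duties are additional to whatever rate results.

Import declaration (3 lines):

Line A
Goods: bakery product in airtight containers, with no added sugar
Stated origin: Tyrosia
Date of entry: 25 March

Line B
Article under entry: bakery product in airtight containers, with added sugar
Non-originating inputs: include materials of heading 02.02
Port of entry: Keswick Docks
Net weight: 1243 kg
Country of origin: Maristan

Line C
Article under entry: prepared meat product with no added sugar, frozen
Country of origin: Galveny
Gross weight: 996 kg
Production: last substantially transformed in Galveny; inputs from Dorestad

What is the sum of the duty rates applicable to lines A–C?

Line A: bakery product → 02.02; in airtight containers → 02.02.01; with no added sugar → 02.02.01.01. Scheduled 13%. No special measure applies. → 13%.
Line B: bakery product → 02.02; in airtight containers → 02.02.01; with added sugar → 02.02.01.02. Scheduled 12%. Maristan agreement on 02.01: 02.02.01.02 not covered; Maristan agreement on 02.02.01: CTH not met. → 12%.
Line C: prepared meat product → 02.03; frozen → 02.03.01; with no added sugar → 02.03.01.02. Scheduled 37%. Galveny agreement on 02.03.01.02: not wholly obtained. → 37%.
Sum: 13% + 12% + 37% = 62%.

62%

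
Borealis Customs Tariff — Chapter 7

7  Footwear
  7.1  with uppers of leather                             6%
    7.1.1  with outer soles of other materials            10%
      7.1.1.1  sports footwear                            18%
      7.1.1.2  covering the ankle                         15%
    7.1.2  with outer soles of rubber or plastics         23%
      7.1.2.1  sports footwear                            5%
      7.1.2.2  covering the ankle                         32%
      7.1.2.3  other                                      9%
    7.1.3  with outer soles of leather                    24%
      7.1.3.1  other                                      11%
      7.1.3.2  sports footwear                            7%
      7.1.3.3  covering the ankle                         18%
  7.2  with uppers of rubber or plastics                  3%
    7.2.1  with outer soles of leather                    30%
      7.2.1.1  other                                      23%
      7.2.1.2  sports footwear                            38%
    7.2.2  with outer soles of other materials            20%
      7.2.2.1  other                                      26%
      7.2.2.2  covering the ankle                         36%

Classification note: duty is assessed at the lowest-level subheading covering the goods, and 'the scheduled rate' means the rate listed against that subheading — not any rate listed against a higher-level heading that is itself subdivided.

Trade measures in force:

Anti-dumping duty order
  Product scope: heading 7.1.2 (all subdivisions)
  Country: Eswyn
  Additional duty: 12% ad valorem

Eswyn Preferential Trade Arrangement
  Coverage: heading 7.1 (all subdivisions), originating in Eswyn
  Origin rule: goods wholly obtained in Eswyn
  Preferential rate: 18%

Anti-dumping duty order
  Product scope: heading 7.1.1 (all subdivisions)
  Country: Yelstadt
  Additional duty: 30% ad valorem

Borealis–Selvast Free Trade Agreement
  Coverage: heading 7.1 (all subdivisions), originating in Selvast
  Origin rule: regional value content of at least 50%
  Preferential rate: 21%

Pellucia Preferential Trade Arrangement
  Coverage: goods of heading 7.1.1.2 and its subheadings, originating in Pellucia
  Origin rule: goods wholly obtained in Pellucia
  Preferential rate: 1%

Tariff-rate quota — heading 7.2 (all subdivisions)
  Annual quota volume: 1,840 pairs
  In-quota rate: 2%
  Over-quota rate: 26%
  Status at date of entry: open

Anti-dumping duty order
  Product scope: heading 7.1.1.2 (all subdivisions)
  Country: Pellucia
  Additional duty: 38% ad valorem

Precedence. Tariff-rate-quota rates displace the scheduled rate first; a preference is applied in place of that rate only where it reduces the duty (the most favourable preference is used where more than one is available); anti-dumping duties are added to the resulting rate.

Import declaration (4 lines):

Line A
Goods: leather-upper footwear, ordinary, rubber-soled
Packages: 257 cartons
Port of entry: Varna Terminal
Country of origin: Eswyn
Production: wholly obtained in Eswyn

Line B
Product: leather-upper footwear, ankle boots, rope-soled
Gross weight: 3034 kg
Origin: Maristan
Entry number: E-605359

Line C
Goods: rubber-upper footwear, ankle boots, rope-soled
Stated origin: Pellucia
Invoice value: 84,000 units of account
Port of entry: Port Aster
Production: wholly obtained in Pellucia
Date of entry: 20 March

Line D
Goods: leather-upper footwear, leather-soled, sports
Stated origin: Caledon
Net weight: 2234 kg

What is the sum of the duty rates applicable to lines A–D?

45%

Line A: leather-upper → 7.1; rubber-soled → 7.1.2; ordinary → 7.1.2.3. Scheduled 9%. Eswyn agreement on 7.1: wholly obtained → 18% available; preference 18% not lower than 9% → no reduction; anti-dumping (Eswyn, 7.1.2): +12%; total 9% + 12% = 21%. → 21%.
Line B: leather-upper → 7.1; rope-soled → 7.1.1; ankle boots → 7.1.1.2. Scheduled 15%. No special measure applies. → 15%.
Line C: rubber-upper → 7.2; rope-soled → 7.2.2; ankle boots → 7.2.2.2. Scheduled 36%. quota on 7.2 open → in-quota 2%; Pellucia agreement on 7.1.1.2: 7.2.2.2 not covered. → 2%.
Line D: leather-upper → 7.1; leather-soled → 7.1.3; sports → 7.1.3.2. Scheduled 7%. No special measure applies. → 7%.
Sum: 21% + 15% + 2% + 7% = 45%.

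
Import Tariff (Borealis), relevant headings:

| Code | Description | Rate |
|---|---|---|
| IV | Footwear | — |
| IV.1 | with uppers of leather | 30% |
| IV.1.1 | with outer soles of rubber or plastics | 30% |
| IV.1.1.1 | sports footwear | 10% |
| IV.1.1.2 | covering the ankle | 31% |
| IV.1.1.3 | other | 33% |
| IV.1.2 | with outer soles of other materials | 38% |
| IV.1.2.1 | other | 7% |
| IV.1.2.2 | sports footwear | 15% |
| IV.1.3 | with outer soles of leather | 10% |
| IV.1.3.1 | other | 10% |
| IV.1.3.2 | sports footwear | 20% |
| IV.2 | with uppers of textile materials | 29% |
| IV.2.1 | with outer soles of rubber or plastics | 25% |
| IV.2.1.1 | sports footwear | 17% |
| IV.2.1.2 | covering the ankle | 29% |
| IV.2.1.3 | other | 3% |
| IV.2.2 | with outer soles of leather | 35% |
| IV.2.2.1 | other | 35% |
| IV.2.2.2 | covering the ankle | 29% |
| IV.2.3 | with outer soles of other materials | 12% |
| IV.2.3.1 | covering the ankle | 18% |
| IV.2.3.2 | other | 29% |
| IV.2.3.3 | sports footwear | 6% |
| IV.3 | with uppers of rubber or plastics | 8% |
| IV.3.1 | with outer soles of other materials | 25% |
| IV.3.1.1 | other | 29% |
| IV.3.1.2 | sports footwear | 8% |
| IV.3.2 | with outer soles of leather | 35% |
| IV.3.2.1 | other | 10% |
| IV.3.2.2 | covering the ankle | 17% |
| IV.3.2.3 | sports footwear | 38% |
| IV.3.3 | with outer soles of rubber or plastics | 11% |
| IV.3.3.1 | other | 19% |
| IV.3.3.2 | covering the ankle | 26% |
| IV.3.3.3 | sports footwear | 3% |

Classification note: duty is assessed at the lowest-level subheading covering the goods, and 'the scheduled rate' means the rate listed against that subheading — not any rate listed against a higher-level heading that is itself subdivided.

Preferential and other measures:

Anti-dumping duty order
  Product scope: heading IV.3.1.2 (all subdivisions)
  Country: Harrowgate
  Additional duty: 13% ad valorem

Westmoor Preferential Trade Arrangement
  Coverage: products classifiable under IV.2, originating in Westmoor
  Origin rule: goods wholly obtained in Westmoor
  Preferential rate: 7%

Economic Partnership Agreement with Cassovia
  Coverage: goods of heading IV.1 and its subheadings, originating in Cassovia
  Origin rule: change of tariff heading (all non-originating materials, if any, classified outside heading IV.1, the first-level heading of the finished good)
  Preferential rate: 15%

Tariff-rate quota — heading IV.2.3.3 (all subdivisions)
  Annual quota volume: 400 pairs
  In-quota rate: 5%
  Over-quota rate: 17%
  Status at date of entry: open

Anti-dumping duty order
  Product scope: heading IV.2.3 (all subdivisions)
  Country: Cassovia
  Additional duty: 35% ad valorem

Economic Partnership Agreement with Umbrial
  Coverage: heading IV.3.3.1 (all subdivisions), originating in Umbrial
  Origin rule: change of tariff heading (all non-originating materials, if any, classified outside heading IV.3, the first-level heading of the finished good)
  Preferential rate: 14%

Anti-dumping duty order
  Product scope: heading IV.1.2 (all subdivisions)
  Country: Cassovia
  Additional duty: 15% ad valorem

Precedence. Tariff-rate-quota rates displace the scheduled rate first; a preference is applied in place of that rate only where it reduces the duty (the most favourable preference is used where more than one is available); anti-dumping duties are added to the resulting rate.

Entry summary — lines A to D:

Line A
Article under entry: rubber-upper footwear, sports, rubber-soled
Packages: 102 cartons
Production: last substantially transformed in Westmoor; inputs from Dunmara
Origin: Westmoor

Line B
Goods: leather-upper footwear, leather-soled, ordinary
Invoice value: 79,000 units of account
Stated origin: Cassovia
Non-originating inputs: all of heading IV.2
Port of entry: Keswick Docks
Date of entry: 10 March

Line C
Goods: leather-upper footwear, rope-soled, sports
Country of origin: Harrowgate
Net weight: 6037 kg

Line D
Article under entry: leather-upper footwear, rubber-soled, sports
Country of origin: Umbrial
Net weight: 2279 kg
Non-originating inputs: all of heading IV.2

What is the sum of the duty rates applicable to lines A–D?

Line A: rubber-upper → IV.3; rubber-soled → IV.3.3; sports → IV.3.3.3. Scheduled 3%. Westmoor agreement on IV.2: IV.3.3.3 not covered. → 3%.
Line B: leather-upper → IV.1; leather-soled → IV.1.3; ordinary → IV.1.3.1. Scheduled 10%. Cassovia agreement on IV.1: CTH met → 15% available; preference 15% not lower than 10% → no reduction. → 10%.
Line C: leather-upper → IV.1; rope-soled → IV.1.2; sports → IV.1.2.2. Scheduled 15%. No special measure applies. → 15%.
Line D: leather-upper → IV.1; rubber-soled → IV.1.1; sports → IV.1.1.1. Scheduled 10%. Umbrial agreement on IV.3.3.1: IV.1.1.1 not covered. → 10%.
Sum: 3% + 10% + 15% + 10% = 38%.

38%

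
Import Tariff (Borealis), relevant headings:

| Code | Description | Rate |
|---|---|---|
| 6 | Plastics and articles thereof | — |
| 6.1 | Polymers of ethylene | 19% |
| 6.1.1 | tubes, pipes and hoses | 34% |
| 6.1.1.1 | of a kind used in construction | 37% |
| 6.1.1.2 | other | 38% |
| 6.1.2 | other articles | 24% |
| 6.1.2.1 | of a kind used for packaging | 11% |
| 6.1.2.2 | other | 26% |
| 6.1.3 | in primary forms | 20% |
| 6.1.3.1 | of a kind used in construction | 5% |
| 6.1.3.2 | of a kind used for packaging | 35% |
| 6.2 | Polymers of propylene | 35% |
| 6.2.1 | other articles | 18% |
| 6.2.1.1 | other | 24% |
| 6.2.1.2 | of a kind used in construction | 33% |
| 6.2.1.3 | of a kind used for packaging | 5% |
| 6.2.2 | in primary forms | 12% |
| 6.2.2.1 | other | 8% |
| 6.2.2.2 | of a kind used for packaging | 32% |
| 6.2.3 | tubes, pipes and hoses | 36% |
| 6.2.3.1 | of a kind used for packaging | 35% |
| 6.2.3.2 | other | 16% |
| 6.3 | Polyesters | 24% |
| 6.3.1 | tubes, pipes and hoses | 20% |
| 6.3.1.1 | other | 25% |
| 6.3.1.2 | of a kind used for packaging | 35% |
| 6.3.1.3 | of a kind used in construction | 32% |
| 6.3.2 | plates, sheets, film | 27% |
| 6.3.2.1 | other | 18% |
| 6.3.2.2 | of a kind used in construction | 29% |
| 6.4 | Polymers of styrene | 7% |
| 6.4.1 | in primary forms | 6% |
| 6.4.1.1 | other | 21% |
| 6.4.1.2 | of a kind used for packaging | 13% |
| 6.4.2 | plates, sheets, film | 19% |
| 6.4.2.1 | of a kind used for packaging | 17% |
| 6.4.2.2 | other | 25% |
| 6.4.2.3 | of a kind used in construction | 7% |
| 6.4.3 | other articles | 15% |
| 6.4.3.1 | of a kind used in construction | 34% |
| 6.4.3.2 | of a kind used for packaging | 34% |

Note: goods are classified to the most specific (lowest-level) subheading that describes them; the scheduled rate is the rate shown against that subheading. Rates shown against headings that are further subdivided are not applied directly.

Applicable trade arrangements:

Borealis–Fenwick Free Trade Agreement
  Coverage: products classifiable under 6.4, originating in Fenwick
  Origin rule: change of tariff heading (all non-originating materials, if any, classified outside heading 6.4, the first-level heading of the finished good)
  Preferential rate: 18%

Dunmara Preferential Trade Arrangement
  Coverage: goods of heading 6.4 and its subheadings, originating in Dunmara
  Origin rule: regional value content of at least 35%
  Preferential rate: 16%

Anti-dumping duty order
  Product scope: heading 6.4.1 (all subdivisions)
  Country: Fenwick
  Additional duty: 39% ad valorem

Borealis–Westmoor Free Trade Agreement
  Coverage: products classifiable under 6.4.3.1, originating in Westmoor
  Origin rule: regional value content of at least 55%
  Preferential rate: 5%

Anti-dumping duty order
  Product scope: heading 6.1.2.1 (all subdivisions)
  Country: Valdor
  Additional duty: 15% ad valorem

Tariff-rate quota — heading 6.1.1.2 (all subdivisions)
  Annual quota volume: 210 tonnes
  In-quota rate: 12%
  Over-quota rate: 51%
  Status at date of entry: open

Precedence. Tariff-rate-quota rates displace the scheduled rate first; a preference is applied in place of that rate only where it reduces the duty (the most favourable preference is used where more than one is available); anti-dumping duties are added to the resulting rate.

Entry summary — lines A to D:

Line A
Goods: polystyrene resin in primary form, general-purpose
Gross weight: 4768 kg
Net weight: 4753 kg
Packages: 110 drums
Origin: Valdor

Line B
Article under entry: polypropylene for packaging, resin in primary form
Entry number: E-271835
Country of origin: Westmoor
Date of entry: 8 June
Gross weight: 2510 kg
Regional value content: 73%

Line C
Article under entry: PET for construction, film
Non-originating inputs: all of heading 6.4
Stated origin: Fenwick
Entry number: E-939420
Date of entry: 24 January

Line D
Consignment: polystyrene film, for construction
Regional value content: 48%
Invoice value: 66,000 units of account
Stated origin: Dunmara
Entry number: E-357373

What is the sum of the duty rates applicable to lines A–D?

89%

Line A: polystyrene → 6.4; resin in primary form → 6.4.1; general-purpose → 6.4.1.1. Scheduled 21%. No special measure applies. → 21%.
Line B: polypropylene → 6.2; resin in primary form → 6.2.2; for packaging → 6.2.2.2. Scheduled 32%. Westmoor agreement on 6.4.3.1: 6.2.2.2 not covered. → 32%.
Line C: PET → 6.3; film → 6.3.2; for construction → 6.3.2.2. Scheduled 29%. Fenwick agreement on 6.4: 6.3.2.2 not covered. → 29%.
Line D: polystyrene → 6.4; film → 6.4.2; for construction → 6.4.2.3. Scheduled 7%. Dunmara agreement on 6.4: RVC ≥ 35% → 16% available; preference 16% not lower than 7% → no reduction. → 7%.
Sum: 21% + 32% + 29% + 7% = 89%.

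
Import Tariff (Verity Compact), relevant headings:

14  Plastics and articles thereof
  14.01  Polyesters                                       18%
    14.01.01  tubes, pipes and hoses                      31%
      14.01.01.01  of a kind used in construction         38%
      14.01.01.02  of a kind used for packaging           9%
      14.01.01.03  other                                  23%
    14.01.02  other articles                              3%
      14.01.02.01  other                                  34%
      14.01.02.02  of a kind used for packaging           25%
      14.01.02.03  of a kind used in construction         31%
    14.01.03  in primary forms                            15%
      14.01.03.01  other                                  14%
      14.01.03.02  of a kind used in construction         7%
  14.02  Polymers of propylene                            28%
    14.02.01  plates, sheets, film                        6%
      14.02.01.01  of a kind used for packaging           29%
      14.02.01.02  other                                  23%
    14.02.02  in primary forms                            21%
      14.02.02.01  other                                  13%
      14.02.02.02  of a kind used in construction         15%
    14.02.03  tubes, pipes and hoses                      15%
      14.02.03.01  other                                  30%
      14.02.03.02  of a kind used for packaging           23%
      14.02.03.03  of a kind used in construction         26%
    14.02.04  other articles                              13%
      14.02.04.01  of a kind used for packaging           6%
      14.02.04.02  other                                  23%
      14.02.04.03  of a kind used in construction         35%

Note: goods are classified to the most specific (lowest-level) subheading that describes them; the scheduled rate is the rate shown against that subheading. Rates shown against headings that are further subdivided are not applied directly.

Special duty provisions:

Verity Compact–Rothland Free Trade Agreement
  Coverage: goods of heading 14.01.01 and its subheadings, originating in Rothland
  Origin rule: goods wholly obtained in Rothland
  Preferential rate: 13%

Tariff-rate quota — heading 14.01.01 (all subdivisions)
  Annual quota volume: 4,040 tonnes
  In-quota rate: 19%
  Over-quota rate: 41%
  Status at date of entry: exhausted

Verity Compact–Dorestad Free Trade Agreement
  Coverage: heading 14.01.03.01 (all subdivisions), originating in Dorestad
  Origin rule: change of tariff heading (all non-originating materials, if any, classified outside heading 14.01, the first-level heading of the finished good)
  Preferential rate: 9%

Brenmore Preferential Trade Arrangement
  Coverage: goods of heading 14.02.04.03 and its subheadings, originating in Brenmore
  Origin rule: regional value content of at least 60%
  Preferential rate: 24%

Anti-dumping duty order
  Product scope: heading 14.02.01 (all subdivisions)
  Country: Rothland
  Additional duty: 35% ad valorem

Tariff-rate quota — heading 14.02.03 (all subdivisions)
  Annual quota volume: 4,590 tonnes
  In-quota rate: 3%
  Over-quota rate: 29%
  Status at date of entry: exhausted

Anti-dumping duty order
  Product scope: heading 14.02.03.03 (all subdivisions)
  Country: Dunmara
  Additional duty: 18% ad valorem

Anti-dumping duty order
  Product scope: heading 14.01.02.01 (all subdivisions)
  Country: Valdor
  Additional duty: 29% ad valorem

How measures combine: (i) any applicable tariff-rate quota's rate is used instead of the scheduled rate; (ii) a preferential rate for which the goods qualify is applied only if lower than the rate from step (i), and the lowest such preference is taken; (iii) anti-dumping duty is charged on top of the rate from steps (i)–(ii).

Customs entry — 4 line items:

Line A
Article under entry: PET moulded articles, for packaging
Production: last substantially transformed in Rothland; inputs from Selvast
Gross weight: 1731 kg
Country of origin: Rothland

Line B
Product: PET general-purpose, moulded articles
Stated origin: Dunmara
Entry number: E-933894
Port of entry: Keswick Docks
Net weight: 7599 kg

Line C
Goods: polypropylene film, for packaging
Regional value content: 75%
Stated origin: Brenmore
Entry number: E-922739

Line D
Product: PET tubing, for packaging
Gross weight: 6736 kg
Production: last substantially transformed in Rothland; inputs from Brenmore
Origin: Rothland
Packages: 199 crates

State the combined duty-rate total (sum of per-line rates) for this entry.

Line A: PET → 14.01; moulded articles → 14.01.02; for packaging → 14.01.02.02. Scheduled 25%. Rothland agreement on 14.01.01: 14.01.02.02 not covered. → 25%.
Line B: PET → 14.01; moulded articles → 14.01.02; general-purpose → 14.01.02.01. Scheduled 34%. No special measure applies. → 34%.
Line C: polypropylene → 14.02; film → 14.02.01; for packaging → 14.02.01.01. Scheduled 29%. Brenmore agreement on 14.02.04.03: 14.02.01.01 not covered. → 29%.
Line D: PET → 14.01; tubing → 14.01.01; for packaging → 14.01.01.02. Scheduled 9%. quota on 14.01.01 exhausted → over-quota 41%; Rothland agreement on 14.01.01: not wholly obtained. → 41%.
Sum: 25% + 34% + 29% + 41% = 129%.

129%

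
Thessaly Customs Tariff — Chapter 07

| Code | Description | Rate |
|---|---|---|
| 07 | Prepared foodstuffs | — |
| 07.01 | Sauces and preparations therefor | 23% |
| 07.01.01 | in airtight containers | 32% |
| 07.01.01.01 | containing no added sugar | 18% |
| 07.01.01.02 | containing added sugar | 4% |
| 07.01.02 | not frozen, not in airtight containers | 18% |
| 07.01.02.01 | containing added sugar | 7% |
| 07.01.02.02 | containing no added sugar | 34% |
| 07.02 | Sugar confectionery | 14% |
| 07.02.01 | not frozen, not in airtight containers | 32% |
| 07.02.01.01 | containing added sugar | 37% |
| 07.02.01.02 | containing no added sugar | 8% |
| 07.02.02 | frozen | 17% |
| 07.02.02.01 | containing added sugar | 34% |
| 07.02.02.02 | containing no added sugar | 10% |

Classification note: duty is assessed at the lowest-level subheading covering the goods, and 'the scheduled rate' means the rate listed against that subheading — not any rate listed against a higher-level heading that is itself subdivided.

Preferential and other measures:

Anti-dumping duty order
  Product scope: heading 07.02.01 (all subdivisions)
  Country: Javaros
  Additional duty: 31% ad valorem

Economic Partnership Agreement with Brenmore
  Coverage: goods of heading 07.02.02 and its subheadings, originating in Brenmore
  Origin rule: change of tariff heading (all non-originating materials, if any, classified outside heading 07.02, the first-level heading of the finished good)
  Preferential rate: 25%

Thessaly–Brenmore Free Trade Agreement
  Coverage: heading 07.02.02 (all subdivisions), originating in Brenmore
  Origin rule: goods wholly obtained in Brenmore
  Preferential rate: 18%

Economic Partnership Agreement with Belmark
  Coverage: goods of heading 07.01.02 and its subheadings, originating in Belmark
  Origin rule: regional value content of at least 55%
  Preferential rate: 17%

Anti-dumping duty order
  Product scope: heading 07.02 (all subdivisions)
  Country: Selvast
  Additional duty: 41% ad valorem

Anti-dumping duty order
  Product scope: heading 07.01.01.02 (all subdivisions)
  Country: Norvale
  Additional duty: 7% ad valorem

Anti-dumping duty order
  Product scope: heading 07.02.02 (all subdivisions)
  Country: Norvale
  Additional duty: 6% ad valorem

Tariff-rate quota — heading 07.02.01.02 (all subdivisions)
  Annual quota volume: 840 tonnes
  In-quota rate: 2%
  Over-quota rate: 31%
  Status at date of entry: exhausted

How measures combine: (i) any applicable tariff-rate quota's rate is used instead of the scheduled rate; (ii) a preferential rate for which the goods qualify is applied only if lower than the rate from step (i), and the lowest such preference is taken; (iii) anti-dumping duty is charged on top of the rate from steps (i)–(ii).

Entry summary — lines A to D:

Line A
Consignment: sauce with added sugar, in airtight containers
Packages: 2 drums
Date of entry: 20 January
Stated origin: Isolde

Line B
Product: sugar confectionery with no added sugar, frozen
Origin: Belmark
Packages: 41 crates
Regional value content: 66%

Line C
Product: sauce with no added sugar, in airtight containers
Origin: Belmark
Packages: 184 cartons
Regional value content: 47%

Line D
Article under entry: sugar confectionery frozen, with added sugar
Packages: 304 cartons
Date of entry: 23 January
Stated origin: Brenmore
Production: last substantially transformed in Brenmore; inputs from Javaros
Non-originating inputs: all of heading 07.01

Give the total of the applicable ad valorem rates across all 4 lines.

57%

Line A: sauce → 07.01; in airtight containers → 07.01.01; with added sugar → 07.01.01.02. Scheduled 4%. No special measure applies. → 4%.
Line B: sugar confectionery → 07.02; frozen → 07.02.02; with no added sugar → 07.02.02.02. Scheduled 10%. Belmark agreement on 07.01.02: 07.02.02.02 not covered. → 10%.
Line C: sauce → 07.01; in airtight containers → 07.01.01; with no added sugar → 07.01.01.01. Scheduled 18%. Belmark agreement on 07.01.02: 07.01.01.01 not covered. → 18%.
Line D: sugar confectionery → 07.02; frozen → 07.02.02; with added sugar → 07.02.02.01. Scheduled 34%. Brenmore agreement on 07.02.02: CTH met → 25% available; Brenmore agreement on 07.02.02: not wholly obtained; preferential 25%. → 25%.
Sum: 4% + 10% + 18% + 25% = 57%.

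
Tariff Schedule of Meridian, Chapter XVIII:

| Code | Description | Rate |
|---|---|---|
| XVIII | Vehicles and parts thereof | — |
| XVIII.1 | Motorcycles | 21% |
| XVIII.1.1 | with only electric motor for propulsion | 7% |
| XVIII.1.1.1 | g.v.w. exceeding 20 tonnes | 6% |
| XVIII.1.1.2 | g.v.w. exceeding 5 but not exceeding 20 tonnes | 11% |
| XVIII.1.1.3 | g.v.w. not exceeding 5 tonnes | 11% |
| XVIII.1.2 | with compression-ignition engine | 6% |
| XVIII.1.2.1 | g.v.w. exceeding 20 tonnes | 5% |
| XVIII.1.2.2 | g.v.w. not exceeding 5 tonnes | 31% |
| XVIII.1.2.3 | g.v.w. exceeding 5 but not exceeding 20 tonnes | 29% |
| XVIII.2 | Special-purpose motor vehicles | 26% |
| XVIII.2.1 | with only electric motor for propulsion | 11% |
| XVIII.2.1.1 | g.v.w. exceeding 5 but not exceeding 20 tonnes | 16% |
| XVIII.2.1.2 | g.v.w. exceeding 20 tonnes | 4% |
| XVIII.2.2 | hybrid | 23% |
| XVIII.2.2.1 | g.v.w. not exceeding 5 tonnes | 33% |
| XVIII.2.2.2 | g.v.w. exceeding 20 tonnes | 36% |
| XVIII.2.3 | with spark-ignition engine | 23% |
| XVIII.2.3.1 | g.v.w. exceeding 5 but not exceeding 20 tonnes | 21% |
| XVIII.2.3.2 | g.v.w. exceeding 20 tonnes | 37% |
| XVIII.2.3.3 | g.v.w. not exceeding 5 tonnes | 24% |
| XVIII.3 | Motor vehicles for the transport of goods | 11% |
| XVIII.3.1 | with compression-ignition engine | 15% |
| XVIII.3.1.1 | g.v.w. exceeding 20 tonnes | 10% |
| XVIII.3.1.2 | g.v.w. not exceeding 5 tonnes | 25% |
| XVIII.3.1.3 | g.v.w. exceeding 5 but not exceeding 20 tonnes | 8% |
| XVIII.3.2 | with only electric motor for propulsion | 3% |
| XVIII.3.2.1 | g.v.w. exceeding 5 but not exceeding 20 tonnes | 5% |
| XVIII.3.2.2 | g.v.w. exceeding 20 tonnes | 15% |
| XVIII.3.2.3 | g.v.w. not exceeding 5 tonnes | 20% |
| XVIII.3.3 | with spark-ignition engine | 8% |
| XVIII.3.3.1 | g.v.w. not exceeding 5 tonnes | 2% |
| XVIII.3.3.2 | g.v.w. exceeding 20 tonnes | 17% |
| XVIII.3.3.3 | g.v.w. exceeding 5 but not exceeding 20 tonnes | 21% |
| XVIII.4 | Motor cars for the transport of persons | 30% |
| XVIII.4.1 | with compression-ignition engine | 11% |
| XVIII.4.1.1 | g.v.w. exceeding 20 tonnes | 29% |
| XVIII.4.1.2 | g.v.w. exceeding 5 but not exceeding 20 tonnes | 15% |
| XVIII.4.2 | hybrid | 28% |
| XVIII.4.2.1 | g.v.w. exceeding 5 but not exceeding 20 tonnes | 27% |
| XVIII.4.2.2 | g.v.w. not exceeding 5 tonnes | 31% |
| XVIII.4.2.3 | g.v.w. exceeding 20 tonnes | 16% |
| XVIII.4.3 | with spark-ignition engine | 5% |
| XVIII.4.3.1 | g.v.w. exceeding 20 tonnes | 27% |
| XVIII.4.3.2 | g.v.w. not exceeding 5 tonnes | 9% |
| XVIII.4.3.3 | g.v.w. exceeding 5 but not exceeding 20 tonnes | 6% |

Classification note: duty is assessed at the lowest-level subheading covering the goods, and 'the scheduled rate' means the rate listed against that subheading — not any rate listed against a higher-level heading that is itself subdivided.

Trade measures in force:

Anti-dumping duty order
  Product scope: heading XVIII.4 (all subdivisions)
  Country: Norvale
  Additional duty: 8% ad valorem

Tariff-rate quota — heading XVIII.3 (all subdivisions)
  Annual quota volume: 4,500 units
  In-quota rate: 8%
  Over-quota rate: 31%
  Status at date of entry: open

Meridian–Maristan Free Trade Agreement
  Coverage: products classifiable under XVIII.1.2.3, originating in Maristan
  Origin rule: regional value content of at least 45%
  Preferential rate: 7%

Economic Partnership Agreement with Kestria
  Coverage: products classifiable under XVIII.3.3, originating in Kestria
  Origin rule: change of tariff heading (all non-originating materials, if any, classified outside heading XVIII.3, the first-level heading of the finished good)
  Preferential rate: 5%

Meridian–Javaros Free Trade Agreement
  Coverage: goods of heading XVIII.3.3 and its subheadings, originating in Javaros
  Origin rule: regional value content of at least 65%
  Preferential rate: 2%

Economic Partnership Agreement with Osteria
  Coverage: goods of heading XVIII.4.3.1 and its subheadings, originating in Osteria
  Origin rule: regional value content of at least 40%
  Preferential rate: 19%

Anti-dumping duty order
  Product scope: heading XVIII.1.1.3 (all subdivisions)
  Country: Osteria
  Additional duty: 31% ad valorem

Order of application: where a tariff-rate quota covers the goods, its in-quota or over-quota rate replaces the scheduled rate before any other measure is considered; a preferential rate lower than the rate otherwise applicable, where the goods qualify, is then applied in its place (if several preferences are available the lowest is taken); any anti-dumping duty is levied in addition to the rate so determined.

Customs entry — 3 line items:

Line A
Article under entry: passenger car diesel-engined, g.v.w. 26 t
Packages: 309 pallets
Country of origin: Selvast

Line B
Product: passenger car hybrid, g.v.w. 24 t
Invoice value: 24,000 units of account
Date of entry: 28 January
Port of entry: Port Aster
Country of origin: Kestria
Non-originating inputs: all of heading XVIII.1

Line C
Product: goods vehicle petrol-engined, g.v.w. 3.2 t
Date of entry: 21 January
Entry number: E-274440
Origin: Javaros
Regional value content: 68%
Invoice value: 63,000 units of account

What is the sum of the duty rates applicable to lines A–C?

47%

Line A: passenger car → XVIII.4; diesel-engined → XVIII.4.1; g.v.w. 26 t → XVIII.4.1.1. Scheduled 29%. No special measure applies. → 29%.
Line B: passenger car → XVIII.4; hybrid → XVIII.4.2; g.v.w. 24 t → XVIII.4.2.3. Scheduled 16%. Kestria agreement on XVIII.3.3: XVIII.4.2.3 not covered. → 16%.
Line C: goods vehicle → XVIII.3; petrol-engined → XVIII.3.3; g.v.w. 3.2 t → XVIII.3.3.1. Scheduled 2%. quota on XVIII.3 open → in-quota 8%; Javaros agreement on XVIII.3.3: RVC ≥ 65% → 2% available; preferential 2%. → 2%.
Sum: 29% + 16% + 2% = 47%.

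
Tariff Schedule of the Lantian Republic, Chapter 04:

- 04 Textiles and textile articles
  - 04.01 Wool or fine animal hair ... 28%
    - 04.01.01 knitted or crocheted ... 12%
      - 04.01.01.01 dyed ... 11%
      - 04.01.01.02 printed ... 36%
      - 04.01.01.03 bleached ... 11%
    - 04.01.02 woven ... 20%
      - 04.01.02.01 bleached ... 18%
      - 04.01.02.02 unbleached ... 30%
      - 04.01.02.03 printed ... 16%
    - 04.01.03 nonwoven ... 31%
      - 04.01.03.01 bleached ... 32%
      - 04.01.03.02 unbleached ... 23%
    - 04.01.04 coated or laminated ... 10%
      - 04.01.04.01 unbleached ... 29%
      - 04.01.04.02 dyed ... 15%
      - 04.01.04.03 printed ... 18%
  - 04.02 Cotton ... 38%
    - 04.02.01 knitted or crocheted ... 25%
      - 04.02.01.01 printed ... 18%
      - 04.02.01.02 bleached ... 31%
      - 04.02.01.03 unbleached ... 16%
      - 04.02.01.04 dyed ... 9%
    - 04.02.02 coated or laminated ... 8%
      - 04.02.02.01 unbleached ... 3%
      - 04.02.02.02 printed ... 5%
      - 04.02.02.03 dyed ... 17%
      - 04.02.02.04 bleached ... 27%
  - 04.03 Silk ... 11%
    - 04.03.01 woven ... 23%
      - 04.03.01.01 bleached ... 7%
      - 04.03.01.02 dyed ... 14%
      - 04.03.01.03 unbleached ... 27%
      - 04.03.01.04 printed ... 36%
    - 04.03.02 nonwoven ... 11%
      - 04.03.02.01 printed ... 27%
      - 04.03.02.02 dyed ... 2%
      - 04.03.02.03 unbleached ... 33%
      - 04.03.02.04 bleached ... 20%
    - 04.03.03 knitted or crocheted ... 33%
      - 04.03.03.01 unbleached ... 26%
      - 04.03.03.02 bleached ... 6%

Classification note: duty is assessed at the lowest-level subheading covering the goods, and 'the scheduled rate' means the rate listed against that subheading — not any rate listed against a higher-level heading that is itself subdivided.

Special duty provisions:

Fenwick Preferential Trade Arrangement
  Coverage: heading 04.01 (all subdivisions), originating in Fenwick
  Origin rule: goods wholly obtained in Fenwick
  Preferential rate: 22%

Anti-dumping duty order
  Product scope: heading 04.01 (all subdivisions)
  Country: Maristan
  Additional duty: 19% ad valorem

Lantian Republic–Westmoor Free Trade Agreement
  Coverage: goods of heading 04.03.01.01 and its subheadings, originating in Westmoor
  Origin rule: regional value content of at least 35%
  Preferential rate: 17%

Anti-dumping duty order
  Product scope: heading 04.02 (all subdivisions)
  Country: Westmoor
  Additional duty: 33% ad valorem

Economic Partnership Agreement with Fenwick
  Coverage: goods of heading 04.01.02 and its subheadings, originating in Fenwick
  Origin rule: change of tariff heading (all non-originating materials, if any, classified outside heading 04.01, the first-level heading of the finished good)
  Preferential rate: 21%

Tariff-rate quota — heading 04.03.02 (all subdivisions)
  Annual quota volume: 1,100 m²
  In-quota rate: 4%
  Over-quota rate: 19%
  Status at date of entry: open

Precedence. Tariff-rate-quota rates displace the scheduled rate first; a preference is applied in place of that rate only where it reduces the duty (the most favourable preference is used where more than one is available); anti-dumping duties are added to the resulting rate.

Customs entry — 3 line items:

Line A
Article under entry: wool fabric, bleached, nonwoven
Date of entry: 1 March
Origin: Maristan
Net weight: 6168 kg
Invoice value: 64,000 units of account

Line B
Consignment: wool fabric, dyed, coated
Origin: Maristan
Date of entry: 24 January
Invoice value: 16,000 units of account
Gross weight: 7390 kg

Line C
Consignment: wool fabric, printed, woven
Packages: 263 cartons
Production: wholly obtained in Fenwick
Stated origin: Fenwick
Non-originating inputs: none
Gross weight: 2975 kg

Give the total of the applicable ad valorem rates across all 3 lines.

101%

Line A: wool → 04.01; nonwoven → 04.01.03; bleached → 04.01.03.01. Scheduled 32%. anti-dumping (Maristan, 04.01): +19%; total 32% + 19% = 51%. → 51%.
Line B: wool → 04.01; coated → 04.01.04; dyed → 04.01.04.02. Scheduled 15%. anti-dumping (Maristan, 04.01): +19%; total 15% + 19% = 34%. → 34%.
Line C: wool → 04.01; woven → 04.01.02; printed → 04.01.02.03. Scheduled 16%. Fenwick agreement on 04.01: wholly obtained → 22% available; Fenwick agreement on 04.01.02: CTH met → 21% available; preference 21% not lower than 16% → no reduction. → 16%.
Sum: 51% + 34% + 16% = 101%.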